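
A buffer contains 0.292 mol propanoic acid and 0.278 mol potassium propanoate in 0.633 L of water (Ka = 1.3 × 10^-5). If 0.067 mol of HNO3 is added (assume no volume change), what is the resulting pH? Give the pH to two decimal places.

pH = 4.66

Added H+ converts CH3CH2COO- to CH3CH2COOH: CH3CH2COOH → 0.359 mol, CH3CH2COO- → 0.211 mol.
pKa = −log(1.3 × 10^-5) = 4.886
Henderson–Hasselbalch with mole ratio 0.211/0.359: pH = 4.886 + (-0.231)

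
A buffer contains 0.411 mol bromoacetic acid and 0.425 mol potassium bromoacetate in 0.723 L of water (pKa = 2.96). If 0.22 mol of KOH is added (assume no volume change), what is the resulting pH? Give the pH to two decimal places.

pH = 3.49

After neutralization: n(BrCH2COOH) = 0.191 mol, n(BrCH2COO-) = 0.645 mol.
pH = pKa + log([A⁻]/[HA]) = 2.96 + log(0.645/0.191) = 2.96 +0.529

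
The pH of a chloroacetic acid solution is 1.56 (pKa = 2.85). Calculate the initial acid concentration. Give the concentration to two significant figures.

[H+] = 10^(-1.56) = 2.75 × 10^-2 M = x
Ka = 10^(−2.85) = 1.41 × 10^-3
Ka = x²/(C₀ − x) ⇒ C₀ = x + x²/Ka
C₀ = 2.75 × 10^-2 + (2.75 × 10^-2)²/(1.41 × 10^-3) = 5.64 × 10^-1 M

C₀ = 5.6 × 10^-1 M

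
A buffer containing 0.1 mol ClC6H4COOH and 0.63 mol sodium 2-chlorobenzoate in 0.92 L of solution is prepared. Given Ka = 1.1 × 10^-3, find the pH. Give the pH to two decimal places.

pH = 3.76

pKa = −log(1.1 × 10^-3) = 2.959
pH = pKa + log([A⁻]/[HA]) = 2.959 + log(0.63/0.1)
pH = 2.959 + (+0.799) = 3.76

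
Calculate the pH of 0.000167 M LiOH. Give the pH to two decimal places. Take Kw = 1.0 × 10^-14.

LiOH is a strong base; [OH-] = 0.000167 M.
pOH = -log(0.000167) = 3.78
pH = 14.00 - 3.78 = 10.22

pH = 10.22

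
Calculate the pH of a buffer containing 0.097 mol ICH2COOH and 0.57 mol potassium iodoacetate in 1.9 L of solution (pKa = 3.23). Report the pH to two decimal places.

Using pH = pKa + log([base]/[acid]) with [base]/[acid] = 0.57/0.097:
pH = 3.23 + (+0.769) = 4.00

pH = 4.00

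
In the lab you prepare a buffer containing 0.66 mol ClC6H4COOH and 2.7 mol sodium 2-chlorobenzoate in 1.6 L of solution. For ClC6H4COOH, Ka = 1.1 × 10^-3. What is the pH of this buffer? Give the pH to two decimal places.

pKa = −log(1.1 × 10^-3) = 2.959
Using pH = pKa + log([base]/[acid]) with [base]/[acid] = 2.7/0.66:
pH = 2.959 + (+0.612) = 3.57

pH = 3.57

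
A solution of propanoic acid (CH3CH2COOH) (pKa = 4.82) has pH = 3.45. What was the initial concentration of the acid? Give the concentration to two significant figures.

C₀ = 8.7 × 10^-3 M

[H+] = 10^(-3.45) = 3.55 × 10^-4 M = x
Ka = 10^(−4.82) = 1.51 × 10^-5
Ka = x²/(C₀ − x) ⇒ C₀ = x + x²/Ka
C₀ = 3.55 × 10^-4 + (3.55 × 10^-4)²/(1.51 × 10^-5) = 8.70 × 10^-3 M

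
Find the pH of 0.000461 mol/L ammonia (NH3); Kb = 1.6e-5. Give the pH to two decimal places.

NH3 + H2O ⇌ NH4+ + OH-
From the ICE table, Kb = x²/(0.000461 − x) = 1.6 × 10^-5.
x is not negligible relative to C₀; solve x² + 1.6e-05·x − 7.38e-09 = 0.
x = (−Kb + √(Kb² + 4·Kb·C₀))/2 = 7.83 × 10^-5 M
pOH = −log(7.83 × 10^-5) = 4.11; pH = 14.00 − 4.11 = 9.89

pH = 9.89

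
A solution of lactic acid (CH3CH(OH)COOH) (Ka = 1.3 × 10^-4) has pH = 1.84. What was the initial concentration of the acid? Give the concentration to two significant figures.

C₀ = 1.6 M

[H+] = 10^(-1.84) = 1.45 × 10^-2 M = x
Ka = x²/(C₀ − x) ⇒ C₀ = x + x²/Ka
C₀ = 1.45 × 10^-2 + (1.45 × 10^-2)²/(1.3 × 10^-4) = 1.63 M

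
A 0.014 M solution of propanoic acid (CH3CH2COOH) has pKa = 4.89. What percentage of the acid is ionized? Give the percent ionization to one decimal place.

CH3CH2COOH ⇌ CH3CH2COO- + H+; let x = [H+] at equilibrium.
Ka = 10^(−4.89) = 1.29 × 10^-5
x ≈ √(Ka·C₀) = √(1.29 × 10^-5 × 0.014) = 4.25 × 10^-4 M
Fraction ionized = 4.25 × 10^-4 / 0.014 = 0.0304 → 3.0%

3.0%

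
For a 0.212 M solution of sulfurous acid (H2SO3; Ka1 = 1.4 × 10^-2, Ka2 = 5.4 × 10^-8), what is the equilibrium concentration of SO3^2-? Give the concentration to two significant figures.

First ionization gives [H+] ≈ [HSO3-] = 4.79 × 10^-2 M.
Second step: Ka2 = [H+][SO3^2-]/[HSO3-] ≈ [SO3^2-] (since [H+] ≈ [HSO3-]).
So [SO3^2-] ≈ Ka2.

5.4 × 10^-8 M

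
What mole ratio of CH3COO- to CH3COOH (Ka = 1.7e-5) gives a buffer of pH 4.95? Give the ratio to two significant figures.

ratio = 1.5

pKa = -log(1.7 × 10^-5) = 4.770
pH = pKa + log(r) ⇒ log(r) = 4.95 − 4.770 = +0.180
r = [CH3COO-]/[CH3COOH] = 10^(+0.180) = 1.51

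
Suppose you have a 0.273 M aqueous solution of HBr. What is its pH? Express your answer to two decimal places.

pH = 0.56

HBr is a strong acid and dissociates completely, so [H+] = 0.273 M.
pH = -log(0.273) = 0.56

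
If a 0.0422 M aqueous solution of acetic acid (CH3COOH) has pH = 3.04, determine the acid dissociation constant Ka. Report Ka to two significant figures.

Ka = 2.0 × 10^-5

[H+] = 10^(-3.04) = 9.12 × 10^-4 M
At equilibrium [HA] = 0.0422 − 9.12 × 10^-4 = 4.13 × 10^-2 M
Ka = [H+][A-]/[HA] = (9.12 × 10^-4)² / 4.13 × 10^-2 = 2.0 × 10^-5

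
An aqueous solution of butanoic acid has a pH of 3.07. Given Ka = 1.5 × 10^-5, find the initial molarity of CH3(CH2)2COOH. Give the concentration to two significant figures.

C₀ = 4.9 × 10^-2 M

[H+] = 10^(-3.07) = 8.51 × 10^-4 M = x
Ka = x²/(C₀ − x) ⇒ C₀ = x + x²/Ka
C₀ = 8.51 × 10^-4 + (8.51 × 10^-4)²/(1.5 × 10^-5) = 4.91 × 10^-2 M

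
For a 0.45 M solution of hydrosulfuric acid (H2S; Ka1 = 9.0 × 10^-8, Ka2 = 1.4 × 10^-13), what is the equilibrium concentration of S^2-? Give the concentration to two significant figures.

1.4 × 10^-13 M

First ionization gives [H+] ≈ [HS-] = 2.01 × 10^-4 M.
Second step: Ka2 = [H+][S^2-]/[HS-] ≈ [S^2-] (since [H+] ≈ [HS-]).
So [S^2-] ≈ Ka2.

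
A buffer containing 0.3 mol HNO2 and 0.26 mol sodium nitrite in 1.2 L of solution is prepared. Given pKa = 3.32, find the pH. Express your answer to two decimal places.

pH = 3.26

Using pH = pKa + log([base]/[acid]) with [base]/[acid] = 0.26/0.3:
pH = 3.32 + (-0.062) = 3.26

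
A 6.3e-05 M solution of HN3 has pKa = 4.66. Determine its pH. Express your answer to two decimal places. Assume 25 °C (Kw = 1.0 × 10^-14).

HN3 ⇌ N3- + H+
Ka = 10^(−4.66) = 2.19 × 10^-5
From the ICE table, Ka = [H+]²/(6.3e-05 − [H+]) = 2.19 × 10^-5.
[H+] is not negligible relative to C₀; solve [H+]² + 2.19e-05·[H+] − 1.38e-09 = 0.
[H+] = (−Ka + √(Ka² + 4·Ka·C₀))/2 = 2.78 × 10^-5 M
pH = −log[H+] = −log(2.78 × 10^-5) = 4.56

pH = 4.56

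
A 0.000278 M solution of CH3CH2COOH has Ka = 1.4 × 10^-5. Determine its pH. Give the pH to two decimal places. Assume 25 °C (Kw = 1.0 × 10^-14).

pH = 4.25

CH3CH2COOH ⇌ CH3CH2COO- + H+
From the ICE table, Ka = x²/(0.000278 − x) = 1.4 × 10^-5.
The 5% rule fails; solving x² + Ka·x − Ka·C₀ = 0 exactly:
x = (−Ka + √(Ka² + 4·Ka·C₀))/2 = 5.58 × 10^-5 M
pH = −log(5.58 × 10^-5) = 4.25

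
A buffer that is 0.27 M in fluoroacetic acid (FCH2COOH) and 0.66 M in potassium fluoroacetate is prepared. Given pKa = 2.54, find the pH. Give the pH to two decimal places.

Henderson–Hasselbalch: pH = pKa + log([FCH2COO-]/[FCH2COOH]) = 2.54 + log(0.66/0.27)
pH = 2.54 + (+0.388) = 2.93

pH = 2.93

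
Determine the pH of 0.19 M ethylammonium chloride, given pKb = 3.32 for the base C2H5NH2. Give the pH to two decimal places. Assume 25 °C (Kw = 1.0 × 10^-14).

pH = 5.70

C2H5NH3+ is the conjugate acid of the weak base C2H5NH2.
Kb = 10^(−3.32) = 4.79 × 10^-4
Ka = Kw/Kb = 1.0×10^-14 / 4.79 × 10^-4 = 2.09 × 10^-11
Ka = x²/(0.19 − x) = 2.09 × 10^-11
Neglecting x in the denominator: x = √(2.09 × 10^-11 × 0.19) = 1.99 × 10^-6 M
(x/C₀ = 0.001% < 5%, so the approximation holds.)
pH = −log(1.99 × 10^-6) = 5.70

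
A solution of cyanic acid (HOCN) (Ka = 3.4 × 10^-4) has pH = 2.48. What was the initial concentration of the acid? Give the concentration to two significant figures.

[H+] = 10^(-2.48) = 3.31 × 10^-3 M = x
Ka = x²/(C₀ − x) ⇒ C₀ = x + x²/Ka
C₀ = 3.31 × 10^-3 + (3.31 × 10^-3)²/(3.4 × 10^-4) = 3.55 × 10^-2 M

C₀ = 3.6 × 10^-2 M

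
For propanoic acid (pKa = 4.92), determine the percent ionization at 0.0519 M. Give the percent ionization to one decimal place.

1.5%

CH3CH2COOH ⇌ CH3CH2COO- + H+; let x = [H+] at equilibrium.
Ka = 10^(−4.92) = 1.20 × 10^-5
x ≈ √(Ka·C₀) = √(1.20 × 10^-5 × 0.0519) = 7.89 × 10^-4 M
Fraction ionized = 7.89 × 10^-4 / 0.0519 = 0.0152 → 1.5%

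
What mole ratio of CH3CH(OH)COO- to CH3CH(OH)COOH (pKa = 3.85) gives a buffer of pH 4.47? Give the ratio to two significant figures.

pH = pKa + log(r) ⇒ log(r) = 4.47 − 3.85 = +0.62
r = [CH3CH(OH)COO-]/[CH3CH(OH)COOH] = 10^(+0.62) = 4.17

ratio = 4.2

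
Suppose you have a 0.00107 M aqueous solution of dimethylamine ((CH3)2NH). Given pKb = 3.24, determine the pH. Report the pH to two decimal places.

pH = 10.74

(CH3)2NH + H2O ⇌ (CH3)2NH2+ + OH-
Kb = 10^(−3.24) = 5.75 × 10^-4
Let x = [OH-] at equilibrium. Kb = x²/(0.00107 − x).
x is not negligible relative to C₀; solve x² + 0.000575·x − 6.15e-07 = 0.
x = [−0.000575 + √(0.000575² + 2.46e-06)]/2 = 5.48 × 10^-4 M
pOH = 3.26, so pH = 14.00 − pOH = 10.74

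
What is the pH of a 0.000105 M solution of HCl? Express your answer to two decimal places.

pH = 3.98

HCl is a strong acid and dissociates completely, so [H+] = 0.000105 M.
pH = -log(0.000105) = 3.98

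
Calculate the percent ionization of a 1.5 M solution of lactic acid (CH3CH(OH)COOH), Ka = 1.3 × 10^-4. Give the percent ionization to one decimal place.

CH3CH(OH)COOH ⇌ CH3CH(OH)COO- + H+; let x = [H+] at equilibrium.
x ≈ √(Ka·C₀) = √(1.3 × 10^-4 × 1.5) = 1.40 × 10^-2 M
Fraction ionized = 1.40 × 10^-2 / 1.5 = 0.0093 → 0.9%

0.9%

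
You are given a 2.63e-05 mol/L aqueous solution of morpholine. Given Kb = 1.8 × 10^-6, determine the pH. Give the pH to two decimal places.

pH = 8.78

C4H8ONH + H2O ⇌ C4H8ONH2+ + OH-
Kb = x²/(2.63e-05 − x) = 1.8 × 10^-6
x is not negligible relative to C₀; solve x² + 1.8e-06·x − 4.73e-11 = 0.
x = [−1.8e-06 + √(1.8e-06² + 1.89e-10)]/2 = 6.04 × 10^-6 M
pOH = 5.22, so pH = 14.00 − pOH = 8.78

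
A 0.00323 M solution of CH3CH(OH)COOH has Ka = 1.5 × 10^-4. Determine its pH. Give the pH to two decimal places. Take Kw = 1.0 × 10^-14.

CH3CH(OH)COOH ⇌ CH3CH(OH)COO- + H+
From the ICE table, Ka = x²/(0.00323 − x) = 1.5 × 10^-4.
x is not negligible relative to C₀; solve x² + 0.00015·x − 4.84e-07 = 0.
x = [−0.00015 + √(0.00015² + 1.94e-06)]/2 = 6.25 × 10^-4 M
pH = −log[H+] = −log(6.25 × 10^-4) = 3.20

pH = 3.20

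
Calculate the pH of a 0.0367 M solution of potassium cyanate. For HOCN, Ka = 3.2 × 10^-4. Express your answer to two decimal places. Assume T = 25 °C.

OCN- is the conjugate base of the weak acid HOCN.
Kb = Kw/Ka = 1.0×10^-14 / 3.2 × 10^-4 = 3.12 × 10^-11
From the ICE table, Kb = x²/(0.0367 − x) = 3.12 × 10^-11.
Since Kb ≪ C₀, x ≈ √(Kb·C₀) = 1.07 × 10^-6 M.
pOH = −log(1.07 × 10^-6) = 5.97; pH = 14.00 − 5.97 = 8.03

pH = 8.03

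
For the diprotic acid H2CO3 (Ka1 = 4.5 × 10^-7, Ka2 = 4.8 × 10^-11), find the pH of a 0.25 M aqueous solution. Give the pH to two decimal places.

Ka1 ≫ Ka2, so treat the first dissociation as the only significant source of H+.
Ka1 = x²/(0.25 − x) = 4.5 × 10^-7
x ≈ √(4.5 × 10^-7 × 0.25) = 3.35 × 10^-4 M
pH = −log(3.35 × 10^-4) = 3.47

pH = 3.47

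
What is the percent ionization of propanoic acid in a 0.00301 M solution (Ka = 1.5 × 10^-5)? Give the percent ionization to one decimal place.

CH3CH2COOH ⇌ CH3CH2COO- + H+; let x = [H+] at equilibrium.
Ka = x²/(C₀ − x); solving the quadratic gives x = 2.05 × 10^-4 M.
Fraction ionized = 2.05 × 10^-4 / 0.00301 = 0.0681 → 6.8%

6.8%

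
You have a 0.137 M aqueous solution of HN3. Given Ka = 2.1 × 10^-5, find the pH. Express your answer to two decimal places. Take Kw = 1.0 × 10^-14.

pH = 2.77

HN3 ⇌ N3- + H+
From the ICE table, Ka = x²/(0.137 − x) = 2.1 × 10^-5.
Neglecting x in the denominator: x = √(2.1 × 10^-5 × 0.137) = 1.70 × 10^-3 M
(x/C₀ = 1.2% < 5%, so the approximation holds.)
pH = −log[H+] = −log(1.70 × 10^-3) = 2.77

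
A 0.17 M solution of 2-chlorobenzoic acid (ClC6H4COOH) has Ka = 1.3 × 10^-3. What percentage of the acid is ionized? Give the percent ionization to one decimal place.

8.4%

ClC6H4COOH ⇌ ClC6H4COO- + H+; let x = [H+] at equilibrium.
Ka = x²/(C₀ − x); solving the quadratic gives x = 1.42 × 10^-2 M.
Fraction ionized = 1.42 × 10^-2 / 0.17 = 0.0835 → 8.4%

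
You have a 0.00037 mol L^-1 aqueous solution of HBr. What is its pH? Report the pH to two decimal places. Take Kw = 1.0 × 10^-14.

HBr is a strong acid and dissociates completely, so [H+] = 0.00037 M.
pH = -log(0.00037) = 3.43

pH = 3.43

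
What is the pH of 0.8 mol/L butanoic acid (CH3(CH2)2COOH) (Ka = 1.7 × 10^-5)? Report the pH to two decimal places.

CH3(CH2)2COOH ⇌ CH3(CH2)2COO- + H+
From the ICE table, Ka = [H+]²/(0.8 − [H+]) = 1.7 × 10^-5.
Neglecting [H+] in the denominator: [H+] = √(1.7 × 10^-5 × 0.8) = 3.69 × 10^-3 M
([H+]/C₀ = 0.46% < 5%, so the approximation holds.)
pH = −log(3.69 × 10^-3) = 2.43

pH = 2.43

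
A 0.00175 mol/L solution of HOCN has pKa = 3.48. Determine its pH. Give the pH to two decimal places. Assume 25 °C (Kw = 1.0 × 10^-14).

HOCN ⇌ OCN- + H+
Ka = 10^(−3.48) = 3.31 × 10^-4
From the ICE table, Ka = [H+]²/(0.00175 − [H+]) = 3.31 × 10^-4.
[H+] is not negligible relative to C₀; solve [H+]² + 0.000331·[H+] − 5.79e-07 = 0.
[H+] = (−Ka + √(Ka² + 4·Ka·C₀))/2 = 6.13 × 10^-4 M
pH = −log(6.13 × 10^-4) = 3.21

pH = 3.21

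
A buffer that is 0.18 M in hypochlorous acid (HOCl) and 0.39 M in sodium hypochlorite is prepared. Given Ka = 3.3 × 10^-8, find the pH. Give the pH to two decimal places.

pKa = −log(3.3 × 10^-8) = 7.481
pH = pKa + log([A⁻]/[HA]) = 7.481 + log(0.39/0.18)
pH = 7.481 + (+0.336) = 7.82

pH = 7.82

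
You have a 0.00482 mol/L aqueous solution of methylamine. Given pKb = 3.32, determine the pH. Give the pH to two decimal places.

pH = 11.11

CH3NH2 + H2O ⇌ CH3NH3+ + OH-
Kb = 10^(−3.32) = 4.79 × 10^-4
Kb = [OH-]²/(0.00482 − [OH-]) = 4.79 × 10^-4
Here C₀/Kb ≈ 10.1, so the small-[OH-] approximation fails. Use the quadratic:
[OH-] = [−0.000479 + √(0.000479² + 9.24e-06)]/2 = 1.30 × 10^-3 M
pOH = −log(1.30 × 10^-3) = 2.89; pH = 14.00 − 2.89 = 11.11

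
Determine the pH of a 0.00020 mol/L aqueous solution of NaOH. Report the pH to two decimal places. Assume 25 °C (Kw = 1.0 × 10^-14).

pH = 10.30

NaOH is a strong base; [OH-] = 0.0002 M.
pOH = -log(0.0002) = 3.70
pH = 14.00 - 3.70 = 10.30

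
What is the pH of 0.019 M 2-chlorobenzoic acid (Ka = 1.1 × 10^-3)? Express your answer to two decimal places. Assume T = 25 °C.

pH = 2.39

ClC6H4COOH ⇌ ClC6H4COO- + H+
Let x = [H+] at equilibrium. Ka = x²/(0.019 − x).
The 5% rule fails; solving x² + Ka·x − Ka·C₀ = 0 exactly:
x = (−Ka + √(Ka² + 4·Ka·C₀))/2 = 4.05 × 10^-3 M
pH = −log[H+] = −log(4.05 × 10^-3) = 2.39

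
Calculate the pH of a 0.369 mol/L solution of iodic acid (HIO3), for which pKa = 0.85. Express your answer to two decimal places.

pH = 0.77

HIO3 ⇌ IO3- + H+
Ka = 10^(−0.85) = 1.41 × 10^-1
From the ICE table, Ka = x²/(0.369 − x) = 1.41 × 10^-1.
Here C₀/Ka ≈ 2.62, so the small-x approximation fails. Use the quadratic:
x = (−Ka + √(Ka² + 4·Ka·C₀))/2 = 1.68 × 10^-1 M
pH = −log[H+] = −log(1.68 × 10^-1) = 0.77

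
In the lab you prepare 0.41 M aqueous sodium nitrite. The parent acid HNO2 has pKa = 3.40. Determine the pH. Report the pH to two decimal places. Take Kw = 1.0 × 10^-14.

pH = 8.51

NO2- is the conjugate base of the weak acid HNO2.
Ka = 10^(−3.40) = 3.98 × 10^-4
Kb = Kw/Ka = 1.0×10^-14 / 3.98 × 10^-4 = 2.51 × 10^-11
Let x = [OH-] at equilibrium. Kb = x²/(0.41 − x).
Assume x ≪ 0.41: x ≈ √(2.51 × 10^-11 × 0.41) = 3.21 × 10^-6 M
pOH = −log(3.21 × 10^-6) = 5.49; pH = 14.00 − 5.49 = 8.51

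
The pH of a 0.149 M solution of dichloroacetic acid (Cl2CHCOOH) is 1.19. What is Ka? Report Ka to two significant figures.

Ka = 4.9 × 10^-2

[H+] = 10^(-1.19) = 6.46 × 10^-2 M
At equilibrium [HA] = 0.149 − 6.46 × 10^-2 = 8.44 × 10^-2 M
Ka = [H+][A-]/[HA] = (6.46 × 10^-2)² / 8.44 × 10^-2 = 4.9 × 10^-2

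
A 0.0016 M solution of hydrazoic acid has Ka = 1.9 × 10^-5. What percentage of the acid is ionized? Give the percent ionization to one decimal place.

10.3%

HN3 ⇌ N3- + H+; let x = [H+] at equilibrium.
Ka = x²/(C₀ − x); solving the quadratic gives x = 1.65 × 10^-4 M.
% ionization = x/C₀ × 100% = 1.65 × 10^-4/0.0016 × 100% = 10.3%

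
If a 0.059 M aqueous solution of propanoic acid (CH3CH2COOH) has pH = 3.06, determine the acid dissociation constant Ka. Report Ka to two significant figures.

Ka = 1.3 × 10^-5

[H+] = 10^(-3.06) = 8.71 × 10^-4 M
At equilibrium [HA] = 0.059 − 8.71 × 10^-4 = 5.81 × 10^-2 M
Ka = [H+][A-]/[HA] = (8.71 × 10^-4)² / 5.81 × 10^-2 = 1.3 × 10^-5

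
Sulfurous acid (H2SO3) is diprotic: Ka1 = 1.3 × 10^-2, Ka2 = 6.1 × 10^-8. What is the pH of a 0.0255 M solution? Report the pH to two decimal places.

pH = 1.89

Ka1 ≫ Ka2, so treat the first dissociation as the only significant source of H+.
Ka1 = x²/(0.0255 − x) = 1.3 × 10^-2
Solving the quadratic: x = (−Ka1 + √(Ka1² + 4·Ka1·C₀))/2 = 1.28 × 10^-2 M
pH = −log(1.28 × 10^-2) = 1.89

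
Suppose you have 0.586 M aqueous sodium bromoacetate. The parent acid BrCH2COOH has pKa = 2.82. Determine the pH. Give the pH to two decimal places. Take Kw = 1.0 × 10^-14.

BrCH2COO- is the conjugate base of the weak acid BrCH2COOH.
Ka = 10^(−2.82) = 1.51 × 10^-3
Kb = Kw/Ka = 1.0×10^-14 / 1.51 × 10^-3 = 6.62 × 10^-12
Kb = [OH-]²/(0.586 − [OH-]) = 6.62 × 10^-12
Assume [OH-] ≪ 0.586: [OH-] ≈ √(6.62 × 10^-12 × 0.586) = 1.97 × 10^-6 M
pOH = 5.71, so pH = 14.00 − pOH = 8.29

pH = 8.29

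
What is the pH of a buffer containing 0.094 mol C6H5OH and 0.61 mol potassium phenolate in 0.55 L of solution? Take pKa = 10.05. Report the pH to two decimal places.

pH = pKa + log([A⁻]/[HA]) = 10.05 + log(0.61/0.094)
pH = 10.05 + (+0.812) = 10.86

pH = 10.86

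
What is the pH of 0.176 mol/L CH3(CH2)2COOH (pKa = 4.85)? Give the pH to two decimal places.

CH3(CH2)2COOH ⇌ CH3(CH2)2COO- + H+
Ka = 10^(−4.85) = 1.41 × 10^-5
Let x = [H+] at equilibrium. Ka = x²/(0.176 − x).
Assume x ≪ 0.176: x ≈ √(1.41 × 10^-5 × 0.176) = 1.58 × 10^-3 M
pH = −log[H+] = −log(1.58 × 10^-3) = 2.80

pH = 2.80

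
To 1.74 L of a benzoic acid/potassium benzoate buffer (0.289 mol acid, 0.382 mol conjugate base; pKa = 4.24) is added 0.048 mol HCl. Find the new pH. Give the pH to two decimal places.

pH = 4.24

After neutralization: n(C6H5COOH) = 0.337 mol, n(C6H5COO-) = 0.334 mol.
pH = pKa + log(n_C6H5COO-/n_C6H5COOH) = 4.24 + log(0.334/0.337) = 4.24 + (-0.004)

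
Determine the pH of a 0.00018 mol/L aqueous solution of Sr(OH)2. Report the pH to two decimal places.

Sr(OH)2 is a strong base (each formula unit releases 2 OH-); [OH-] = 0.00036 M.
pOH = -log(0.00036) = 3.44
pH = 14.00 - 3.44 = 10.56

pH = 10.56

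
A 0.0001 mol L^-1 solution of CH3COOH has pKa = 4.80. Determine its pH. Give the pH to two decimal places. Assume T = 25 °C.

CH3COOH ⇌ CH3COO- + H+
Ka = 10^(−4.80) = 1.58 × 10^-5
From the ICE table, Ka = [H+]²/(0.0001 − [H+]) = 1.58 × 10^-5.
Here C₀/Ka ≈ 6.33, so the small-[H+] approximation fails. Use the quadratic:
[H+] = [−1.58e-05 + √(1.58e-05² + 6.32e-09)]/2 = 3.26 × 10^-5 M
pH = −log[H+] = −log(3.26 × 10^-5) = 4.49

pH = 4.49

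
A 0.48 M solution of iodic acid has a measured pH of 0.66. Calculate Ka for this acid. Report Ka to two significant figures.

[H+] = 10^(-0.66) = 2.19 × 10^-1 M
At equilibrium [HA] = 0.48 − 2.19 × 10^-1 = 2.61 × 10^-1 M
Ka = [H+][A-]/[HA] = (2.19 × 10^-1)² / 2.61 × 10^-1 = 1.8 × 10^-1

Ka = 1.8 × 10^-1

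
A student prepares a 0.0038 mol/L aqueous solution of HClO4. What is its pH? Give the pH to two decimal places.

HClO4 is a strong acid and dissociates completely, so [H+] = 0.0038 M.
pH = -log(0.0038) = 2.42

pH = 2.42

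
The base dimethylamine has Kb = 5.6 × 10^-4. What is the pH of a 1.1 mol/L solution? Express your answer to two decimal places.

(CH3)2NH + H2O ⇌ (CH3)2NH2+ + OH-
From the ICE table, Kb = [OH-]²/(1.1 − [OH-]) = 5.6 × 10^-4.
Neglecting [OH-] in the denominator: [OH-] = √(5.6 × 10^-4 × 1.1) = 2.48 × 10^-2 M
([OH-]/C₀ = 2.3% < 5%, so the approximation holds.)
pOH = 1.61, so pH = 14.00 − pOH = 12.39

pH = 12.39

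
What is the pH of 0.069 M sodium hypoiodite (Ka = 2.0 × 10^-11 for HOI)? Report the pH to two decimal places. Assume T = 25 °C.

pH = 11.75

OI- is the conjugate base of the weak acid HOI.
Kb = Kw/Ka = 1.0×10^-14 / 2.0 × 10^-11 = 5.00 × 10^-4
From the ICE table, Kb = x²/(0.069 − x) = 5.00 × 10^-4.
x is not negligible relative to C₀; solve x² + 0.0005·x − 3.45e-05 = 0.
x = (−Kb + √(Kb² + 4·Kb·C₀))/2 = 5.63 × 10^-3 M
pOH = −log(5.63 × 10^-3) = 2.25; pH = 14.00 − 2.25 = 11.75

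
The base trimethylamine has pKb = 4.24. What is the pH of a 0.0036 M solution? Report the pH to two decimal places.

pH = 10.63

(CH3)3N + H2O ⇌ (CH3)3NH+ + OH-
Kb = 10^(−4.24) = 5.75 × 10^-5
From the ICE table, Kb = [OH-]²/(0.0036 − [OH-]) = 5.75 × 10^-5.
The 5% rule fails; solving [OH-]² + Kb·[OH-] − Kb·C₀ = 0 exactly:
[OH-] = (−Kb + √(Kb² + 4·Kb·C₀))/2 = 4.27 × 10^-4 M
pOH = −log(4.27 × 10^-4) = 3.37; pH = 14.00 − 3.37 = 10.63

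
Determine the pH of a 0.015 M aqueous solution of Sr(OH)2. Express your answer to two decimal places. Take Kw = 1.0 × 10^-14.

pH = 12.48

Sr(OH)2 is a strong base (each formula unit releases 2 OH-); [OH-] = 0.03 M.
pOH = -log(0.03) = 1.52
pH = 14.00 - 1.52 = 12.48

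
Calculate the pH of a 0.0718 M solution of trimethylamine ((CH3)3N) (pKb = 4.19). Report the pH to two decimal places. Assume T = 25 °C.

(CH3)3N + H2O ⇌ (CH3)3NH+ + OH-
Kb = 10^(−4.19) = 6.46 × 10^-5
From the ICE table, Kb = [OH-]²/(0.0718 − [OH-]) = 6.46 × 10^-5.
Assume [OH-] ≪ 0.0718: [OH-] ≈ √(6.46 × 10^-5 × 0.0718) = 2.15 × 10^-3 M
([OH-]/C₀ = 3% < 5%, so the approximation holds.)
pOH = −log(2.15 × 10^-3) = 2.67; pH = 14.00 − 2.67 = 11.33

pH = 11.33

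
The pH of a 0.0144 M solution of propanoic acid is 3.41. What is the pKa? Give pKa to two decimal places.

[H+] = 10^(-3.41) = 3.89 × 10^-4 M
At equilibrium [HA] = 0.0144 − 3.89 × 10^-4 = 1.40 × 10^-2 M
Ka = [H+][A-]/[HA] = (3.89 × 10^-4)² / 1.40 × 10^-2 = 1.08 × 10^-5
pKa = -log(1.08 × 10^-5) = 4.97

pKa = 4.97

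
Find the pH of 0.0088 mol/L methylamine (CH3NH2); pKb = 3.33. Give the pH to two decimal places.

CH3NH2 + H2O ⇌ CH3NH3+ + OH-
Kb = 10^(−3.33) = 4.68 × 10^-4
From the ICE table, Kb = [OH-]²/(0.0088 − [OH-]) = 4.68 × 10^-4.
[OH-] is not negligible relative to C₀; solve [OH-]² + 0.000468·[OH-] − 4.12e-06 = 0.
[OH-] = [−0.000468 + √(0.000468² + 1.65e-05)]/2 = 1.81 × 10^-3 M
pOH = −log(1.81 × 10^-3) = 2.74; pH = 14.00 − 2.74 = 11.26

pH = 11.26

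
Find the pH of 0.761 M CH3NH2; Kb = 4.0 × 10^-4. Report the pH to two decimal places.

pH = 12.24

CH3NH2 + H2O ⇌ CH3NH3+ + OH-
Kb = [OH-]²/(0.761 − [OH-]) = 4.0 × 10^-4
Neglecting [OH-] in the denominator: [OH-] = √(4.0 × 10^-4 × 0.761) = 1.74 × 10^-2 M
Check: 2.3% ionized — well under 5%, approximation valid.
pOH = −log(1.74 × 10^-2) = 1.76; pH = 14.00 − 1.76 = 12.24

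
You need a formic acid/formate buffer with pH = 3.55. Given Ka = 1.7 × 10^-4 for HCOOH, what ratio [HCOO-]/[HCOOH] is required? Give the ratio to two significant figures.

ratio = 0.60

pKa = -log(1.7 × 10^-4) = 3.770
pH = pKa + log(r) ⇒ log(r) = 3.55 − 3.770 = -0.220
r = [HCOO-]/[HCOOH] = 10^(-0.220) = 0.603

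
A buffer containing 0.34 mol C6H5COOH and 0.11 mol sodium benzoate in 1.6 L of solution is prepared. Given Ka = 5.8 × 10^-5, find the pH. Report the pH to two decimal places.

pH = 3.75

pKa = −log(5.8 × 10^-5) = 4.237
Using pH = pKa + log([base]/[acid]) with [base]/[acid] = 0.11/0.34:
pH = 4.237 + (-0.490) = 3.75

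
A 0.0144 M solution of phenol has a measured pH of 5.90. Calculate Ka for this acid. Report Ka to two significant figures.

[H+] = 10^(-5.90) = 1.26 × 10^-6 M
At equilibrium [HA] = 0.0144 − 1.26 × 10^-6 = 1.44 × 10^-2 M
Ka = [H+][A-]/[HA] = (1.26 × 10^-6)² / 1.44 × 10^-2 = 1.1 × 10^-10

Ka = 1.1 × 10^-10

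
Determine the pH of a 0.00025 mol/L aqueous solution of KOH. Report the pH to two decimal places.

pH = 10.40

KOH is a strong base; [OH-] = 0.00025 M.
pOH = -log(0.00025) = 3.60
pH = 14.00 - 3.60 = 10.40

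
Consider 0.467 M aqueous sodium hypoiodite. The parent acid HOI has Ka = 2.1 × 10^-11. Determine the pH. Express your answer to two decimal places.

pH = 12.17

OI- is the conjugate base of the weak acid HOI.
Kb = Kw/Ka = 1.0×10^-14 / 2.1 × 10^-11 = 4.76 × 10^-4
Kb = [OH-]²/(0.467 − [OH-]) = 4.76 × 10^-4
Assume [OH-] ≪ 0.467: [OH-] ≈ √(4.76 × 10^-4 × 0.467) = 1.49 × 10^-2 M
Check: 3.2% ionized — well under 5%, approximation valid.
pOH = 1.83, so pH = 14.00 − pOH = 12.17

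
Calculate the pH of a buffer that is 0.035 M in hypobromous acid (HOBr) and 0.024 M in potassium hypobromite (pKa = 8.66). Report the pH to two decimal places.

pH = 8.50

Using pH = pKa + log([base]/[acid]) with [base]/[acid] = 0.024/0.035:
pH = 8.66 + (-0.164) = 8.50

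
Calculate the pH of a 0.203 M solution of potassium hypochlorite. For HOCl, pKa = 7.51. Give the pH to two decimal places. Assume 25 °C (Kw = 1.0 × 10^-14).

pH = 10.41

OCl- is the conjugate base of the weak acid HOCl.
Ka = 10^(−7.51) = 3.09 × 10^-8
Kb = Kw/Ka = 1.0×10^-14 / 3.09 × 10^-8 = 3.24 × 10^-7
From the ICE table, Kb = x²/(0.203 − x) = 3.24 × 10^-7.
Assume x ≪ 0.203: x ≈ √(3.24 × 10^-7 × 0.203) = 2.56 × 10^-4 M
(x/C₀ = 0.13% < 5%, so the approximation holds.)
pOH = −log(2.56 × 10^-4) = 3.59; pH = 14.00 − 3.59 = 10.41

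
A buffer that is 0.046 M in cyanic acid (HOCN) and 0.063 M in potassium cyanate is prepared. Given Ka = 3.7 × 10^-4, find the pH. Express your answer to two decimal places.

pKa = −log(3.7 × 10^-4) = 3.432
Using pH = pKa + log([base]/[acid]) with [base]/[acid] = 0.063/0.046:
pH = 3.432 + (+0.137) = 3.57

pH = 3.57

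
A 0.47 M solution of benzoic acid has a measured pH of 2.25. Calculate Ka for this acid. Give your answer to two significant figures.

Ka = 6.8 × 10^-5

[H+] = 10^(-2.25) = 5.62 × 10^-3 M
At equilibrium [HA] = 0.47 − 5.62 × 10^-3 = 4.64 × 10^-1 M
Ka = [H+][A-]/[HA] = (5.62 × 10^-3)² / 4.64 × 10^-1 = 6.8 × 10^-5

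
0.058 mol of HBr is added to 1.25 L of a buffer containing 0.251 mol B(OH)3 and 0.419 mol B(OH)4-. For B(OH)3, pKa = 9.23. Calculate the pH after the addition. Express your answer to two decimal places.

pH = 9.30

Added H+ converts B(OH)4- to B(OH)3: B(OH)3 → 0.309 mol, B(OH)4- → 0.361 mol.
Henderson–Hasselbalch with mole ratio 0.361/0.309: pH = 9.23 + (+0.068)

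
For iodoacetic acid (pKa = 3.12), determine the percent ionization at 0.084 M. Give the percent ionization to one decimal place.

9.1%

ICH2COOH ⇌ ICH2COO- + H+; let x = [H+] at equilibrium.
Ka = 10^(−3.12) = 7.59 × 10^-4
Solve x² + 0.000759x − 6.38e-05 = 0 → x = 7.61 × 10^-3 M
% ionization = x/C₀ × 100% = 7.61 × 10^-3/0.084 × 100% = 9.1%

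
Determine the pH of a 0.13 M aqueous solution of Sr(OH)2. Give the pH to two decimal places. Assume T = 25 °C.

pH = 13.41

Sr(OH)2 is a strong base (each formula unit releases 2 OH-); [OH-] = 0.26 M.
pOH = -log(0.26) = 0.59
pH = 14.00 - 0.59 = 13.41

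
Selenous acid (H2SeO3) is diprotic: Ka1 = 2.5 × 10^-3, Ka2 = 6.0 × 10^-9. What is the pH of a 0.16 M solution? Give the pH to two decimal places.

Since Ka1 ≫ Ka2, the first ionization dominates [H+].
Ka1 = x²/(0.16 − x) = 2.5 × 10^-3
Solving the quadratic: x = (−Ka1 + √(Ka1² + 4·Ka1·C₀))/2 = 1.88 × 10^-2 M
pH = −log(1.88 × 10^-2) = 1.73

pH = 1.73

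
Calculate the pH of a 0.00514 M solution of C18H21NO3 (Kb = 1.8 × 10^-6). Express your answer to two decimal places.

C18H21NO3 + H2O ⇌ C18H22NO3+ + OH-
From the ICE table, Kb = [OH-]²/(0.00514 − [OH-]) = 1.8 × 10^-6.
Since Kb ≪ C₀, [OH-] ≈ √(Kb·C₀) = 9.62 × 10^-5 M.
([OH-]/C₀ = 1.9% < 5%, so the approximation holds.)
pOH = 4.02, so pH = 14.00 − pOH = 9.98

pH = 9.98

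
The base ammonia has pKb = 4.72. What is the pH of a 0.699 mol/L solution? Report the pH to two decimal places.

NH3 + H2O ⇌ NH4+ + OH-
Kb = 10^(−4.72) = 1.91 × 10^-5
Kb = [OH-]²/(0.699 − [OH-]) = 1.91 × 10^-5
Assume [OH-] ≪ 0.699: [OH-] ≈ √(1.91 × 10^-5 × 0.699) = 3.65 × 10^-3 M
Check: 0.52% ionized — well under 5%, approximation valid.
pOH = 2.44, so pH = 14.00 − pOH = 11.56

pH = 11.56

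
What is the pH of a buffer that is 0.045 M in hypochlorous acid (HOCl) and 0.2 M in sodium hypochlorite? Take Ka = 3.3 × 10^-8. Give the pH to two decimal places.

pKa = −log(3.3 × 10^-8) = 7.481
pH = pKa + log([A⁻]/[HA]) = 7.481 + log(0.2/0.045)
pH = 7.481 + (+0.648) = 8.13

pH = 8.13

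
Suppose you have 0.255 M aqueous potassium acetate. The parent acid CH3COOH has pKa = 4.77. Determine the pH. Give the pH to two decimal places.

CH3COO- is the conjugate base of the weak acid CH3COOH.
Ka = 10^(−4.77) = 1.70 × 10^-5
Kb = Kw/Ka = 1.0×10^-14 / 1.70 × 10^-5 = 5.88 × 10^-10
Kb = x²/(0.255 − x) = 5.88 × 10^-10
Assume x ≪ 0.255: x ≈ √(5.88 × 10^-10 × 0.255) = 1.22 × 10^-5 M
pOH = −log(1.22 × 10^-5) = 4.91; pH = 14.00 − 4.91 = 9.09

pH = 9.09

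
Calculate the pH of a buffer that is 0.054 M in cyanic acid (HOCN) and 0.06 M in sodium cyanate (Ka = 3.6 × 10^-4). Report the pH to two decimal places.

pKa = −log(3.6 × 10^-4) = 3.444
Using pH = pKa + log([base]/[acid]) with [base]/[acid] = 0.06/0.054:
pH = 3.444 + (+0.046) = 3.49

pH = 3.49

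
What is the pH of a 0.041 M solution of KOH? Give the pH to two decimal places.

KOH is a strong base; [OH-] = 0.041 M.
pOH = -log(0.041) = 1.39
pH = 14.00 - 1.39 = 12.61

pH = 12.61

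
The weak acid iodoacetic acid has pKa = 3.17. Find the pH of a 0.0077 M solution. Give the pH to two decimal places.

ICH2COOH ⇌ ICH2COO- + H+
Ka = 10^(−3.17) = 6.76 × 10^-4
From the ICE table, Ka = [H+]²/(0.0077 − [H+]) = 6.76 × 10^-4.
[H+] is not negligible relative to C₀; solve [H+]² + 0.000676·[H+] − 5.21e-06 = 0.
[H+] = (−Ka + √(Ka² + 4·Ka·C₀))/2 = 1.97 × 10^-3 M
pH = −log(1.97 × 10^-3) = 2.71

pH = 2.71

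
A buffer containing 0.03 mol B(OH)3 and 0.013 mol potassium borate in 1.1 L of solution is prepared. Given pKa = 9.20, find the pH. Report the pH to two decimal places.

pH = pKa + log([A⁻]/[HA]) = 9.20 + log(0.013/0.03)
pH = 9.20 + (-0.363) = 8.84

pH = 8.84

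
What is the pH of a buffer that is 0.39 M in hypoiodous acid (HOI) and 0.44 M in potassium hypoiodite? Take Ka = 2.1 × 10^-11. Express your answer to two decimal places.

pH = 10.73

pKa = −log(2.1 × 10^-11) = 10.678
Henderson–Hasselbalch: pH = pKa + log([OI-]/[HOI]) = 10.678 + log(0.44/0.39)
pH = 10.678 + (+0.052) = 10.73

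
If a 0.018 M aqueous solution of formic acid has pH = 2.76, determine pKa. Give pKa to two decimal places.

[H+] = 10^(-2.76) = 1.74 × 10^-3 M
At equilibrium [HA] = 0.018 − 1.74 × 10^-3 = 1.63 × 10^-2 M
Ka = [H+][A-]/[HA] = (1.74 × 10^-3)² / 1.63 × 10^-2 = 1.86 × 10^-4
pKa = -log(1.86 × 10^-4) = 3.73

pKa = 3.73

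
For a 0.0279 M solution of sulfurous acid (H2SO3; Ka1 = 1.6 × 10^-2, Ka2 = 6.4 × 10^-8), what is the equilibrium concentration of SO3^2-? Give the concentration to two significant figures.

6.4 × 10^-8 M

First ionization gives [H+] ≈ [HSO3-] = 1.46 × 10^-2 M.
Second step: Ka2 = [H+][SO3^2-]/[HSO3-] ≈ [SO3^2-] (since [H+] ≈ [HSO3-]).
So [SO3^2-] ≈ Ka2.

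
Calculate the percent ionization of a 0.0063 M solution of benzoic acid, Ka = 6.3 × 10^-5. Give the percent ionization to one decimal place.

C6H5COOH ⇌ C6H5COO- + H+; let x = [H+] at equilibrium.
Ka = x²/(C₀ − x); solving the quadratic gives x = 5.99 × 10^-4 M.
% ionization = x/C₀ × 100% = 5.99 × 10^-4/0.0063 × 100% = 9.5%

9.5%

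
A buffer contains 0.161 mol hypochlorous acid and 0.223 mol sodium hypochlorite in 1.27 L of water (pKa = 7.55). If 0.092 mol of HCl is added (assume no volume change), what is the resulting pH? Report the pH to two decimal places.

After neutralization: n(HOCl) = 0.253 mol, n(OCl-) = 0.131 mol.
pH = pKa + log([A⁻]/[HA]) = 7.55 + log(0.131/0.253) = 7.55 -0.286

pH = 7.26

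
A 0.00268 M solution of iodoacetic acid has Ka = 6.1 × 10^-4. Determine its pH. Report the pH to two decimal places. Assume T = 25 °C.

pH = 3.00

ICH2COOH ⇌ ICH2COO- + H+
Ka = [H+]²/(0.00268 − [H+]) = 6.1 × 10^-4
The 5% rule fails; solving [H+]² + Ka·[H+] − Ka·C₀ = 0 exactly:
[H+] = (−Ka + √(Ka² + 4·Ka·C₀))/2 = 1.01 × 10^-3 M
pH = −log(1.01 × 10^-3) = 3.00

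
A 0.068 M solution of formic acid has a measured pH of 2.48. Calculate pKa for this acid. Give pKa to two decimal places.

pKa = 3.77

[H+] = 10^(-2.48) = 3.31 × 10^-3 M
At equilibrium [HA] = 0.068 − 3.31 × 10^-3 = 6.47 × 10^-2 M
Ka = [H+][A-]/[HA] = (3.31 × 10^-3)² / 6.47 × 10^-2 = 1.69 × 10^-4
pKa = -log(1.69 × 10^-4) = 3.77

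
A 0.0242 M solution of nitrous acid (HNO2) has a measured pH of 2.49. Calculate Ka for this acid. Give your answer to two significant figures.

Ka = 5.0 × 10^-4

[H+] = 10^(-2.49) = 3.24 × 10^-3 M
At equilibrium [HA] = 0.0242 − 3.24 × 10^-3 = 2.10 × 10^-2 M
Ka = [H+][A-]/[HA] = (3.24 × 10^-3)² / 2.10 × 10^-2 = 5.0 × 10^-4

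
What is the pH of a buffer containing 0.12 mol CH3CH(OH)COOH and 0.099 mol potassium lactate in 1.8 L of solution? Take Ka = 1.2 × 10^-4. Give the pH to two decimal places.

pH = 3.84

pKa = −log(1.2 × 10^-4) = 3.921
Henderson–Hasselbalch: pH = pKa + log([CH3CH(OH)COO-]/[CH3CH(OH)COOH]) = 3.921 + log(0.099/0.12)
pH = 3.921 + (-0.084) = 3.84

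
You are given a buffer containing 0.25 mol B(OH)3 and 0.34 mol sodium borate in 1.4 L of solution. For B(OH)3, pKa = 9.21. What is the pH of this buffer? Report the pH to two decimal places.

Using pH = pKa + log([base]/[acid]) with [base]/[acid] = 0.34/0.25:
pH = 9.21 + (+0.134) = 9.34

pH = 9.34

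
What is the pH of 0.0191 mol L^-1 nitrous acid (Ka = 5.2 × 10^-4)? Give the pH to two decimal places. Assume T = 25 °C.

HNO2 ⇌ NO2- + H+
From the ICE table, Ka = [H+]²/(0.0191 − [H+]) = 5.2 × 10^-4.
Here C₀/Ka ≈ 36.7, so the small-[H+] approximation fails. Use the quadratic:
[H+] = (−Ka + √(Ka² + 4·Ka·C₀))/2 = 2.90 × 10^-3 M
pH = −log[H+] = −log(2.90 × 10^-3) = 2.54

pH = 2.54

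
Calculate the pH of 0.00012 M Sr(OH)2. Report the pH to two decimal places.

pH = 10.38

Sr(OH)2 is a strong base (each formula unit releases 2 OH-); [OH-] = 0.00024 M.
pOH = -log(0.00024) = 3.62
pH = 14.00 - 3.62 = 10.38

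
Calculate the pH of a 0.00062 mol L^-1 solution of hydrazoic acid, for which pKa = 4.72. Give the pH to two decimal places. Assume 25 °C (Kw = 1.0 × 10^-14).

pH = 4.00

HN3 ⇌ N3- + H+
Ka = 10^(−4.72) = 1.91 × 10^-5
From the ICE table, Ka = x²/(0.00062 − x) = 1.91 × 10^-5.
Here C₀/Ka ≈ 32.5, so the small-x approximation fails. Use the quadratic:
x = (−Ka + √(Ka² + 4·Ka·C₀))/2 = 9.97 × 10^-5 M
pH = −log(9.97 × 10^-5) = 4.00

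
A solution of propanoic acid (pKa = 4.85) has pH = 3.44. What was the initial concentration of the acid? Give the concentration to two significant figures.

[H+] = 10^(-3.44) = 3.63 × 10^-4 M = x
Ka = 10^(−4.85) = 1.41 × 10^-5
Ka = x²/(C₀ − x) ⇒ C₀ = x + x²/Ka
C₀ = 3.63 × 10^-4 + (3.63 × 10^-4)²/(1.41 × 10^-5) = 9.71 × 10^-3 M

C₀ = 9.7 × 10^-3 M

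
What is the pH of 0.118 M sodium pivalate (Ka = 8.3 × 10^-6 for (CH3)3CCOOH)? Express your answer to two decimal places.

pH = 9.08

(CH3)3CCOO- is the conjugate base of the weak acid (CH3)3CCOOH.
Kb = Kw/Ka = 1.0×10^-14 / 8.3 × 10^-6 = 1.20 × 10^-9
Kb = x²/(0.118 − x) = 1.20 × 10^-9
Neglecting x in the denominator: x = √(1.20 × 10^-9 × 0.118) = 1.19 × 10^-5 M
(x/C₀ = 0.01% < 5%, so the approximation holds.)
pOH = 4.92, so pH = 14.00 − pOH = 9.08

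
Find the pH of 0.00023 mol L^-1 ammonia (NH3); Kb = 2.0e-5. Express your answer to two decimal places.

pH = 9.77

NH3 + H2O ⇌ NH4+ + OH-
From the ICE table, Kb = x²/(0.00023 − x) = 2.0 × 10^-5.
The 5% rule fails; solving x² + Kb·x − Kb·C₀ = 0 exactly:
x = [−2e-05 + √(2e-05² + 1.84e-08)]/2 = 5.86 × 10^-5 M
pOH = 4.23, so pH = 14.00 − pOH = 9.77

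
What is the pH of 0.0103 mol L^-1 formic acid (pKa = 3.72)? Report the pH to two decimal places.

HCOOH ⇌ HCOO- + H+
Ka = 10^(−3.72) = 1.91 × 10^-4
From the ICE table, Ka = [H+]²/(0.0103 − [H+]) = 1.91 × 10^-4.
Here C₀/Ka ≈ 53.9, so the small-[H+] approximation fails. Use the quadratic:
[H+] = (−Ka + √(Ka² + 4·Ka·C₀))/2 = 1.31 × 10^-3 M
pH = −log(1.31 × 10^-3) = 2.88

pH = 2.88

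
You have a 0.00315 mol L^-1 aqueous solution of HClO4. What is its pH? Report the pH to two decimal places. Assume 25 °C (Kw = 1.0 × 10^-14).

HClO4 is a strong acid and dissociates completely, so [H+] = 0.00315 M.
pH = -log(0.00315) = 2.50

pH = 2.50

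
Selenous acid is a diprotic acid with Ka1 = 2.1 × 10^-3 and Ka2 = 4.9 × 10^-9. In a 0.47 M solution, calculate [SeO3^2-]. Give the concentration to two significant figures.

4.9 × 10^-9 M

First ionization gives [H+] ≈ [HSeO3-] = 3.04 × 10^-2 M.
Second step: Ka2 = [H+][SeO3^2-]/[HSeO3-] ≈ [SeO3^2-] (since [H+] ≈ [HSeO3-]).
So [SeO3^2-] ≈ Ka2.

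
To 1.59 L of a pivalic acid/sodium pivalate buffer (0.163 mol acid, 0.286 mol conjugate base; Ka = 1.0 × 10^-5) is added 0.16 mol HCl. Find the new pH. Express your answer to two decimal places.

Added H+ converts (CH3)3CCOO- to (CH3)3CCOOH: (CH3)3CCOOH → 0.323 mol, (CH3)3CCOO- → 0.126 mol.
pKa = −log(1.0 × 10^-5) = 5.000
Henderson–Hasselbalch with mole ratio 0.126/0.323: pH = 5.000 + (-0.409)

pH = 4.59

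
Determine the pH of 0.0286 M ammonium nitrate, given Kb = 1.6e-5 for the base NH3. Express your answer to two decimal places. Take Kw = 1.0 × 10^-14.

pH = 5.37

NH4+ is the conjugate acid of the weak base NH3.
Ka = Kw/Kb = 1.0×10^-14 / 1.6 × 10^-5 = 6.25 × 10^-10
Let x = [H+] at equilibrium. Ka = x²/(0.0286 − x).
Neglecting x in the denominator: x = √(6.25 × 10^-10 × 0.0286) = 4.23 × 10^-6 M
pH = −log[H+] = −log(4.23 × 10^-6) = 5.37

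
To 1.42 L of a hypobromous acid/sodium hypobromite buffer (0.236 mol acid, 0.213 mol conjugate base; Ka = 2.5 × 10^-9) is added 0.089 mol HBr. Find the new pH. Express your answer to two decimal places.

After neutralization: n(HOBr) = 0.325 mol, n(OBr-) = 0.124 mol.
pKa = −log(2.5 × 10^-9) = 8.602
Henderson–Hasselbalch with mole ratio 0.124/0.325: pH = 8.602 + (-0.418)

pH = 8.18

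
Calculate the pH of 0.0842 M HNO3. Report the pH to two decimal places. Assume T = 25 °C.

pH = 1.07

HNO3 is a strong acid and dissociates completely, so [H+] = 0.0842 M.
pH = -log(0.0842) = 1.07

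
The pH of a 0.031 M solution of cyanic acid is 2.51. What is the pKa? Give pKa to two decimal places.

[H+] = 10^(-2.51) = 3.09 × 10^-3 M
At equilibrium [HA] = 0.031 − 3.09 × 10^-3 = 2.79 × 10^-2 M
Ka = [H+][A-]/[HA] = (3.09 × 10^-3)² / 2.79 × 10^-2 = 3.42 × 10^-4
pKa = -log(3.42 × 10^-4) = 3.47

pKa = 3.47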